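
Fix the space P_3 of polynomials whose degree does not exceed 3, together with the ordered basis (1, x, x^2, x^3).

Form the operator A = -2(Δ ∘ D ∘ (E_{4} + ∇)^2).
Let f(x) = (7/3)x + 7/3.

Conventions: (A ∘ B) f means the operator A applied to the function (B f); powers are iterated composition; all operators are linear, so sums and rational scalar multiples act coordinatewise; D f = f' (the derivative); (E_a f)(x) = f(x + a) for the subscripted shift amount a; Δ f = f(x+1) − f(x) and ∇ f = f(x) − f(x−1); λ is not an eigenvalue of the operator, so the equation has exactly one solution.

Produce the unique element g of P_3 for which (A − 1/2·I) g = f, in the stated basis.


write g with unknown coordinates in the stated basis and equate coefficients in (A − 1/2·I) g = f
solving from the highest basis element down gives g = -(14/3)x - 14/3
check: A g = 0
so A g − 1/2·g = (7/3)x + 7/3 = f ✓

the image equals g(x) = -(14/3)x - 14/3


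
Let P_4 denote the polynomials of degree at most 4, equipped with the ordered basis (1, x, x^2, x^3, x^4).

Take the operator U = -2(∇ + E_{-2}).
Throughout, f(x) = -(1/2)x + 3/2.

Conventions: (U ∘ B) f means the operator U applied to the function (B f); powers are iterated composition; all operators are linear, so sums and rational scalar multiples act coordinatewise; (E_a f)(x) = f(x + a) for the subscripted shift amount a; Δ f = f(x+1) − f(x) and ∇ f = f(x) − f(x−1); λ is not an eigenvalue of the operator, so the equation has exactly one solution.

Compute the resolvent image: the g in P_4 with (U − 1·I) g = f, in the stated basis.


the image equals g(x) = (1/6)x - 7/18

write g with unknown coordinates in the stated basis and equate coefficients in (U − 1·I) g = f
solving from the highest basis element down gives g = (1/6)x - 7/18
check: U g = -(1/3)x + 10/9
so U g − 1·g = -(1/2)x + 3/2 = f ✓


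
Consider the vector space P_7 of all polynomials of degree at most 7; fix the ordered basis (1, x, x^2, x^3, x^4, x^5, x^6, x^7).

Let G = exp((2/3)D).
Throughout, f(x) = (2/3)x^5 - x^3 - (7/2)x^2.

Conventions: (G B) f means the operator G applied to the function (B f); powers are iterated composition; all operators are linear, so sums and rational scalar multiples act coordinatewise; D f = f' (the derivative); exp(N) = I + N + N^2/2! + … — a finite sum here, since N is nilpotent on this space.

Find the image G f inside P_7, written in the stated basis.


order-1 term: (20/9)x^4 - 2x^2 - (14/3)x
order-2 term: (80/27)x^3 - (4/3)x - 14/9
order-3 term: (160/81)x^2 - 8/27
order-4 term: (160/243)x
order-5 term: 64/729
the series for exp((2/3)D) f terminates at order 5
exp((2/3)D) f = (2/3)x^5 + (20/9)x^4 + (53/27)x^3 - (571/162)x^2 - (1298/243)x - 1286/729

the result is g(x) = (2/3)x^5 + (20/9)x^4 + (53/27)x^3 - (571/162)x^2 - (1298/243)x - 1286/729


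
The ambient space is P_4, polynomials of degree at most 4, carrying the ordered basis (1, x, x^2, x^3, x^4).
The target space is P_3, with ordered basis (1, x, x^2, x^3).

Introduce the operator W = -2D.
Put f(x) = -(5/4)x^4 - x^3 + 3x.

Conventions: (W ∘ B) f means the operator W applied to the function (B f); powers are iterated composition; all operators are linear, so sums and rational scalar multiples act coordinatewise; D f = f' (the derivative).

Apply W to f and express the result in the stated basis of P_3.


g(x) = 10x^3 + 6x^2 - 6

D f = -5x^3 - 3x^2 + 3
(-2D) f = 10x^3 + 6x^2 - 6


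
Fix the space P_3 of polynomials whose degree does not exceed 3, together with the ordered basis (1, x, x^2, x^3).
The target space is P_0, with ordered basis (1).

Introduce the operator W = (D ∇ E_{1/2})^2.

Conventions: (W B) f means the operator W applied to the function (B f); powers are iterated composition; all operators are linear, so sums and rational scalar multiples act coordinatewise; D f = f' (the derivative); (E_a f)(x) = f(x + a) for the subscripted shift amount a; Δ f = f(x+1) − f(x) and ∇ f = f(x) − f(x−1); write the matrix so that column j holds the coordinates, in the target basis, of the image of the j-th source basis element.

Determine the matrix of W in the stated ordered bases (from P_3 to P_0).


the matrix is [[0, 0, 0, 0]] (rows listed top to bottom)

image of 1: 0
image of x: 0
image of x^2: 0
image of x^3: 0
each image's coordinates form column j of the matrix


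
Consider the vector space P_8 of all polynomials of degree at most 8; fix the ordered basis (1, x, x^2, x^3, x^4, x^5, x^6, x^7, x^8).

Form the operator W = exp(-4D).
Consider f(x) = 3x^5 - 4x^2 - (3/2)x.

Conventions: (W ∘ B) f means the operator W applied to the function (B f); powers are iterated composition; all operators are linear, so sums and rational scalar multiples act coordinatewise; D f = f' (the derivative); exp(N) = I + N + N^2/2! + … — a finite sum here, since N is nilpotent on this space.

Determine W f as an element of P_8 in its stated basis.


order-1 term: -60x^4 + 32x + 6
order-2 term: 480x^3 - 64
order-3 term: -1920x^2
order-4 term: 3840x
order-5 term: -3072
the series for exp(-4D) f terminates at order 5
exp(-4D) f = 3x^5 - 60x^4 + 480x^3 - 1924x^2 + (7741/2)x - 3130

the image equals g(x) = 3x^5 - 60x^4 + 480x^3 - 1924x^2 + (7741/2)x - 3130


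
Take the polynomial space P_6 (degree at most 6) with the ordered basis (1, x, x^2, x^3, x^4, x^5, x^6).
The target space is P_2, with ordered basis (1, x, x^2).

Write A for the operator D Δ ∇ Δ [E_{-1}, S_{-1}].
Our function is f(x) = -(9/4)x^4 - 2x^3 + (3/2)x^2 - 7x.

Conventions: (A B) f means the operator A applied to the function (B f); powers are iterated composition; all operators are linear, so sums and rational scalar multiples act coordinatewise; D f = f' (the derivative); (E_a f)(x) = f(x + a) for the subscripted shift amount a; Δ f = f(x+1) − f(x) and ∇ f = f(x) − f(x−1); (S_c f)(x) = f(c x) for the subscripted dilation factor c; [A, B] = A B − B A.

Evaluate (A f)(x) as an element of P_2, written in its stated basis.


the result is g(x) = 0

S_{-1} f = -(9/4)x^4 + 2x^3 + (3/2)x^2 + 7x
E_{-1} S_{-1} f = -(9/4)x^4 + 11x^3 - 18x^2 + 19x - 39/4
E_{-1} f = -(9/4)x^4 + 7x^3 - 6x^2 - 7x + 33/4
S_{-1} E_{-1} f = -(9/4)x^4 - 7x^3 - 6x^2 + 7x + 33/4
[E_{-1}, S_{-1}] f = 18x^3 - 12x^2 + 12x - 18
Δ [E_{-1}, S_{-1}] f = 54x^2 + 30x + 18
∇ Δ [E_{-1}, S_{-1}] f = 108x - 24
Δ ∇ Δ [E_{-1}, S_{-1}] f = 108
D Δ ∇ Δ [E_{-1}, S_{-1}] f = 0


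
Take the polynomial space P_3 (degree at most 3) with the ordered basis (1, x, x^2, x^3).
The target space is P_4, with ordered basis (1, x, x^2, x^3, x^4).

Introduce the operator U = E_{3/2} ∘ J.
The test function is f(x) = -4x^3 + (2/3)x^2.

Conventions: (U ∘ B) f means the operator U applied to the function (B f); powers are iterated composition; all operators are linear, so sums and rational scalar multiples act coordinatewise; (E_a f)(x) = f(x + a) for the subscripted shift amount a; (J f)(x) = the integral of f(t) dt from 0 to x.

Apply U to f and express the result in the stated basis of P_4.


J f = -x^4 + (2/9)x^3
E_{3/2} J f = -x^4 - (52/9)x^3 - (25/2)x^2 - 12x - 69/16

the result is g(x) = -x^4 - (52/9)x^3 - (25/2)x^2 - 12x - 69/16


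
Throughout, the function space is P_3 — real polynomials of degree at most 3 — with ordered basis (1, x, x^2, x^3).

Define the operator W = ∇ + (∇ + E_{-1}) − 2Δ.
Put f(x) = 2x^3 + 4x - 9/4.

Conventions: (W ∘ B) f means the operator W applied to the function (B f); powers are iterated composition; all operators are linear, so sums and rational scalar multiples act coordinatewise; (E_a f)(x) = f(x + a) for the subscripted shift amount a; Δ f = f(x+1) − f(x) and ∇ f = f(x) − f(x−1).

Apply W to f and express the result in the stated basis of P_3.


∇ f = 6x^2 - 6x + 6
∇ f = 6x^2 - 6x + 6
E_{-1} f = 2x^3 - 6x^2 + 10x - 33/4
(∇ + E_{-1}) f = 2x^3 + 4x - 9/4
Δ f = 6x^2 + 6x + 6
(-2Δ) f = -12x^2 - 12x - 12
(∇ + (∇ + E_{-1}) − 2Δ) f = 2x^3 - 6x^2 - 14x - 33/4

the image equals g(x) = 2x^3 - 6x^2 - 14x - 33/4


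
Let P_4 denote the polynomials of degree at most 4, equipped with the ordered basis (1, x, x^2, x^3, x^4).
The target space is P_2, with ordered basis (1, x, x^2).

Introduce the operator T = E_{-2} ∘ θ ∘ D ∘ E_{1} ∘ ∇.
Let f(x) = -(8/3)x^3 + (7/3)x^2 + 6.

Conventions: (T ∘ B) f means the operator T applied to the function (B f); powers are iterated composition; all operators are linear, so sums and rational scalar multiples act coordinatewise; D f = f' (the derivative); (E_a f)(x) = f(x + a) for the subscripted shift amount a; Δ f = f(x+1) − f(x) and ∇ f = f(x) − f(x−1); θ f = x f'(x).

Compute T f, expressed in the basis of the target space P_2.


the result is g(x) = -16x + 32

∇ f = -8x^2 + (38/3)x - 5
E_{1} ∇ f = -8x^2 - (10/3)x - 1/3
D E_{1} ∇ f = -16x - 10/3
θ D E_{1} ∇ f = -16x
E_{-2} θ D E_{1} ∇ f = -16x + 32


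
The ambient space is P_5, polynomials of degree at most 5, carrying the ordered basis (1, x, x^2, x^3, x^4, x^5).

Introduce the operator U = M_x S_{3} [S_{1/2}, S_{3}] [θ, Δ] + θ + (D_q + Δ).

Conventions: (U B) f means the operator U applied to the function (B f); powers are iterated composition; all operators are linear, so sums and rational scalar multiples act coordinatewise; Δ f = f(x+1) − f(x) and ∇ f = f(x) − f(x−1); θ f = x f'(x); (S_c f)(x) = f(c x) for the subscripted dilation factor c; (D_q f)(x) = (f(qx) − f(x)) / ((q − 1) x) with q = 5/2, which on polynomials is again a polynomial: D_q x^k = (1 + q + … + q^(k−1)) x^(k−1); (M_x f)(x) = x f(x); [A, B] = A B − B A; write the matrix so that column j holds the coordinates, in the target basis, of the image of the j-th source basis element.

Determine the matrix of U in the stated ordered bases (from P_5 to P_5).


image of 1: 0
image of x: x + 2
image of x^2: 2x^2 + (11/2)x + 1
image of x^3: 3x^3 + (51/4)x^2 + 3x + 1
image of x^4: 4x^4 + (235/8)x^3 + 6x^2 + 4x + 1
image of x^5: 5x^5 + (1111/16)x^4 + 10x^3 + 10x^2 + 5x + 1
each image's coordinates form column j of the matrix

the matrix is [[0, 2, 1, 1, 1, 1]; [0, 1, 11/2, 3, 4, 5]; [0, 0, 2, 51/4, 6, 10]; [0, 0, 0, 3, 235/8, 10]; [0, 0, 0, 0, 4, 1111/16]; [0, 0, 0, 0, 0, 5]] (rows listed top to bottom)


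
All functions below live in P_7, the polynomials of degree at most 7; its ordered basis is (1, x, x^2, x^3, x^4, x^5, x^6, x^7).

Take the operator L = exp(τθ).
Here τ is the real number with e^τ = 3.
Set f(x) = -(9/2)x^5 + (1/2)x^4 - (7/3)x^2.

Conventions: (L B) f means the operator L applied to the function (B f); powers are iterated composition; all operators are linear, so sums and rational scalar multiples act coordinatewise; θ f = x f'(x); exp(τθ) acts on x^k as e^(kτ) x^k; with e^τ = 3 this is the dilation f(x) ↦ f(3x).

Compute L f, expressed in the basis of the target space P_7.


exp(τθ) x^k = e^(kτ) x^k; with e^τ = 3 this sends x^k to 3^k x^k
x^2 ↦ 9 x^2
x^4 ↦ 81 x^4
x^5 ↦ 243 x^5
applying this coordinatewise to f: exp(τθ) f = -(2187/2)x^5 + (81/2)x^4 - 21x^2

the image equals g(x) = -(2187/2)x^5 + (81/2)x^4 - 21x^2


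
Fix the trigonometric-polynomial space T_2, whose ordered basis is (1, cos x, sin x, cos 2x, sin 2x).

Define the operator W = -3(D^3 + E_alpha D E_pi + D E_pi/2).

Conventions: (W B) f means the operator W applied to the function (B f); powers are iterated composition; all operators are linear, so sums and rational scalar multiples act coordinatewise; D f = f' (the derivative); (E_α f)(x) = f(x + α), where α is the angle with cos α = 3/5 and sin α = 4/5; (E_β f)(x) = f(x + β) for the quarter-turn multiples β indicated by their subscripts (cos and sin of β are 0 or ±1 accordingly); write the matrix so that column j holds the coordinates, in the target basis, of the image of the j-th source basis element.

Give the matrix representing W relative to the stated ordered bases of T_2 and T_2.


image of 1: 0
image of cos x: (3/5)cos x - (24/5)sin x
image of sin x: (24/5)cos x + (3/5)sin x
image of cos 2x: (144/25)cos 2x - (792/25)sin 2x
image of sin 2x: (792/25)cos 2x + (144/25)sin 2x
each image's coordinates form column j of the matrix

the matrix is [[0, 0, 0, 0, 0]; [0, 3/5, 24/5, 0, 0]; [0, -24/5, 3/5, 0, 0]; [0, 0, 0, 144/25, 792/25]; [0, 0, 0, -792/25, 144/25]] (rows listed top to bottom)


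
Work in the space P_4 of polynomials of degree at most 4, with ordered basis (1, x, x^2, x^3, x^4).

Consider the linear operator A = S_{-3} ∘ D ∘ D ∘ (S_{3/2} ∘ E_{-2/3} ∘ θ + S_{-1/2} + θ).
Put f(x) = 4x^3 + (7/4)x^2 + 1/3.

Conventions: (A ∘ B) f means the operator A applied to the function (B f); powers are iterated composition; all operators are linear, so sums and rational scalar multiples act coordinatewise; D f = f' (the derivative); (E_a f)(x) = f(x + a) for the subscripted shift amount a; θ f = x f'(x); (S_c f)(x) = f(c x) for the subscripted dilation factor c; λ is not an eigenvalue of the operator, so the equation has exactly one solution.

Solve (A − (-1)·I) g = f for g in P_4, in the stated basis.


the image equals g(x) = 4x^3 + (7/4)x^2 + 936x + 2033/24

write g with unknown coordinates in the stated basis and equate coefficients in (A − (-1)·I) g = f
solving from the highest basis element down gives g = 4x^3 + (7/4)x^2 + 936x + 2033/24
check: A g = -936x - 675/8
so A g − (-1)·g = 4x^3 + (7/4)x^2 + 1/3 = f ✓


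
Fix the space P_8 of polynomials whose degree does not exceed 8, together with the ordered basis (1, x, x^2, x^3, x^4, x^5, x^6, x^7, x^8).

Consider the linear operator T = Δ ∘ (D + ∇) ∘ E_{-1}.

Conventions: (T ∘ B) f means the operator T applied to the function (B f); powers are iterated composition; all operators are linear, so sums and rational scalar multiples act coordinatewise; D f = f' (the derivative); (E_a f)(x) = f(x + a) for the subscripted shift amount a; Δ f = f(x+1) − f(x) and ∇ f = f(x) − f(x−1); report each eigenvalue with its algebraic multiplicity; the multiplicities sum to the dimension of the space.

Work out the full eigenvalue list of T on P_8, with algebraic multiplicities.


λ = 0 (multiplicity 9)

image of 1: 0
image of x: 0
image of x^2: 4
image of x^3: 12x - 9
image of x^4: 24x^2 - 36x + 18
image of x^5: 40x^3 - 90x^2 + 90x - 35
image of x^6: 60x^4 - 180x^3 + 270x^2 - 210x + 68
image of x^7: 84x^5 - 315x^4 + 630x^3 - 735x^2 + 476x - 133
image of x^8: 112x^6 - 504x^5 + 1260x^4 - 1960x^3 + 1904x^2 - 1064x + 262
the matrix is upper triangular; its diagonal is (0, 0, 0, 0, 0, 0, 0, 0, 0)
for a triangular matrix the eigenvalues are the diagonal entries, with algebraic multiplicity their repetition count


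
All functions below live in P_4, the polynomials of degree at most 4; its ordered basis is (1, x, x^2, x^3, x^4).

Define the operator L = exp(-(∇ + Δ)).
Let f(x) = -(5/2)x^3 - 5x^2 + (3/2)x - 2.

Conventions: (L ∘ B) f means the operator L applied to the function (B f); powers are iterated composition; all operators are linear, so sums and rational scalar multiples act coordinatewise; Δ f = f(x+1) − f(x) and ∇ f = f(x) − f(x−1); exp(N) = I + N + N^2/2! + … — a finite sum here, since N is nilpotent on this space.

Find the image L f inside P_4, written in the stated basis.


order-1 term: 15x^2 + 20x + 2
order-2 term: -30x - 20
order-3 term: 20
the series for exp(-(∇ + Δ)) f terminates at order 3
exp(-(∇ + Δ)) f = -(5/2)x^3 + 10x^2 - (17/2)x

g(x) = -(5/2)x^3 + 10x^2 - (17/2)x


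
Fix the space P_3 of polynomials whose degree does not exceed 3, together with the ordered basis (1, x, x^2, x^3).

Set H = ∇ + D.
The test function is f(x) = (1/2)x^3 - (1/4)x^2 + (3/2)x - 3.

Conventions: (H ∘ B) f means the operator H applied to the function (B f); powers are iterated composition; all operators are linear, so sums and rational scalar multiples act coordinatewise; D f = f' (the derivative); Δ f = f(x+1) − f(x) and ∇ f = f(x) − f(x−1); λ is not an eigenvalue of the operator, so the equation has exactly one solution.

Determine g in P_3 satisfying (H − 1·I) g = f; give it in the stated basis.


the image equals g(x) = -(1/2)x^3 - (11/4)x^2 - 11x - 67/4

write g with unknown coordinates in the stated basis and equate coefficients in (H − 1·I) g = f
solving from the highest basis element down gives g = -(1/2)x^3 - (11/4)x^2 - 11x - 67/4
check: H g = -3x^2 - (19/2)x - 79/4
so H g − 1·g = (1/2)x^3 - (1/4)x^2 + (3/2)x - 3 = f ✓


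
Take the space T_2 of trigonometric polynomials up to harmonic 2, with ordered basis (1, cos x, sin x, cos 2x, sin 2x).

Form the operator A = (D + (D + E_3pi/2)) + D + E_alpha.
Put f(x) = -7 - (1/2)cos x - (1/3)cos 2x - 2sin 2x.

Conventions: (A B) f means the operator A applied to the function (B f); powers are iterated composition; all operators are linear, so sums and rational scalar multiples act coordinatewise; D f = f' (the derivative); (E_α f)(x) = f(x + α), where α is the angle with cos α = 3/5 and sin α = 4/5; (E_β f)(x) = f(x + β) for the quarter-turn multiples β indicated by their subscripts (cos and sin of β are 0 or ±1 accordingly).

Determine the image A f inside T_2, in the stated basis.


the result is g(x) = -14 - (3/10)cos x + (7/5)sin x - (1012/75)cos 2x + (122/25)sin 2x

D f = (1/2)sin x - 4cos 2x + (2/3)sin 2x
D f = (1/2)sin x - 4cos 2x + (2/3)sin 2x
E_3pi/2 f = -7 - (1/2)sin x + (1/3)cos 2x + 2sin 2x
(D + E_3pi/2) f = -7 - (11/3)cos 2x + (8/3)sin 2x
(D + (D + E_3pi/2)) f = -7 + (1/2)sin x - (23/3)cos 2x + (10/3)sin 2x
D f = (1/2)sin x - 4cos 2x + (2/3)sin 2x
E_alpha f = -7 - (3/10)cos x + (2/5)sin x - (137/75)cos 2x + (22/25)sin 2x
((D + (D + E_3pi/2)) + D + E_alpha) f = -14 - (3/10)cos x + (7/5)sin x - (1012/75)cos 2x + (122/25)sin 2x


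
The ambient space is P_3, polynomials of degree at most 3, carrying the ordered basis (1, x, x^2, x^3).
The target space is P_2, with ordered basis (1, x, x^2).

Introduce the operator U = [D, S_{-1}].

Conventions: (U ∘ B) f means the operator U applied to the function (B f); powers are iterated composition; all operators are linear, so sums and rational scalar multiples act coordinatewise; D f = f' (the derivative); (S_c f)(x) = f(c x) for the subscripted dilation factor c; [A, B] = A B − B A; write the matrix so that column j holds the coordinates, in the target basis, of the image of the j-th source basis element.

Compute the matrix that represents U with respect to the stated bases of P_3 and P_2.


image of 1: 0
image of x: -2
image of x^2: 4x
image of x^3: -6x^2
each image's coordinates form column j of the matrix

the matrix is [[0, -2, 0, 0]; [0, 0, 4, 0]; [0, 0, 0, -6]] (rows listed top to bottom)


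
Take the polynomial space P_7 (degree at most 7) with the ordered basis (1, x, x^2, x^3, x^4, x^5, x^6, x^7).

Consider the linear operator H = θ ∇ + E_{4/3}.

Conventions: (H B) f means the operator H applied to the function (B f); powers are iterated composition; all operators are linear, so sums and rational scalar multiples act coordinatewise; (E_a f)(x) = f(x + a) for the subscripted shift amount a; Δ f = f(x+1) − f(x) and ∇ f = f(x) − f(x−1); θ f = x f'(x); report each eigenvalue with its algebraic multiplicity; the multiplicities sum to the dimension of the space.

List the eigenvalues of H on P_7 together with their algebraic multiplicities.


λ = 1 (multiplicity 8)

image of 1: 1
image of x: x + 4/3
image of x^2: x^2 + (14/3)x + 16/9
image of x^3: x^3 + 10x^2 + (7/3)x + 64/27
image of x^4: x^4 + (52/3)x^3 - (4/3)x^2 + (364/27)x + 256/81
image of x^5: x^5 + (80/3)x^4 - (110/9)x^3 + (1180/27)x^2 + (875/81)x + 1024/243
image of x^6: x^6 + 38x^5 - (100/3)x^4 + (2900/27)x^3 + (470/27)x^2 + (2534/81)x + 4096/729
image of x^7: x^7 + (154/3)x^6 - (203/3)x^5 + (6020/27)x^4 + (455/81)x^3 + (10570/81)x^2 + (23569/729)x + 16384/2187
the matrix is upper triangular; its diagonal is (1, 1, 1, 1, 1, 1, 1, 1)
for a triangular matrix the eigenvalues are the diagonal entries, with algebraic multiplicity their repetition count


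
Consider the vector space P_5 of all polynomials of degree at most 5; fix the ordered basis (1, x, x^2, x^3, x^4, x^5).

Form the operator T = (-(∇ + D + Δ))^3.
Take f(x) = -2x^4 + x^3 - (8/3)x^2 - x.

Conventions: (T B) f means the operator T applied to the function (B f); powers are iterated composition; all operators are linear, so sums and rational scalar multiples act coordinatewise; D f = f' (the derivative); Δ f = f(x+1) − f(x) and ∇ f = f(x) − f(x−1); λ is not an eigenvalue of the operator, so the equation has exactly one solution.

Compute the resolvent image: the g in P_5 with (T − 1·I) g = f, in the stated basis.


the image equals g(x) = 2x^4 - x^3 + (8/3)x^2 - 1295x + 162

write g with unknown coordinates in the stated basis and equate coefficients in (T − 1·I) g = f
solving from the highest basis element down gives g = 2x^4 - x^3 + (8/3)x^2 - 1295x + 162
check: T g = -1296x + 162
so T g − 1·g = -2x^4 + x^3 - (8/3)x^2 - x = f ✓


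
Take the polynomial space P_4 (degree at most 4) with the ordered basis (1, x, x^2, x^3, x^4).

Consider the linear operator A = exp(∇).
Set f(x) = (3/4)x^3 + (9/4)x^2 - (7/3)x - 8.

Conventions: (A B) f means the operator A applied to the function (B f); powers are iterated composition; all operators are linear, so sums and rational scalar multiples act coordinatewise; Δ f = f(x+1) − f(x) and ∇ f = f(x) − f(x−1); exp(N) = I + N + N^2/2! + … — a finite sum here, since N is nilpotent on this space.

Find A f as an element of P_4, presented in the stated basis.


the image equals g(x) = (3/4)x^3 + (9/2)x^2 + (13/6)x - 133/12

order-1 term: (9/4)x^2 + (9/4)x - 23/6
order-2 term: (9/4)x
order-3 term: 3/4
the series for exp(∇) f terminates at order 3
exp(∇) f = (3/4)x^3 + (9/2)x^2 + (13/6)x - 133/12


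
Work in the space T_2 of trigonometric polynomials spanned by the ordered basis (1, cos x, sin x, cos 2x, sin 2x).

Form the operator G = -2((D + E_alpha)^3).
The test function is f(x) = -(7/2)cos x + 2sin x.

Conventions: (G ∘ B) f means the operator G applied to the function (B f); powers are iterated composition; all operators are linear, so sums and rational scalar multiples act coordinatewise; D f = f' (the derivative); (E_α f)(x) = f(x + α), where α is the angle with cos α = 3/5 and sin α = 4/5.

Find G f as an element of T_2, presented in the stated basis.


D f = 2cos x + (7/2)sin x
E_alpha f = -(1/2)cos x + 4sin x
(D + E_alpha) f = (3/2)cos x + (15/2)sin x
D (D + E_alpha) f = (15/2)cos x - (3/2)sin x
E_alpha (D + E_alpha) f = (69/10)cos x + (33/10)sin x
(D + E_alpha) (D + E_alpha) f = (72/5)cos x + (9/5)sin x
D (D + E_alpha) (D + E_alpha) f = (9/5)cos x - (72/5)sin x
E_alpha (D + E_alpha) (D + E_alpha) f = (252/25)cos x - (261/25)sin x
(D + E_alpha) (D + E_alpha) (D + E_alpha) f = (297/25)cos x - (621/25)sin x
(-2((D + E_alpha)^3)) f = -(594/25)cos x + (1242/25)sin x

the image equals g(x) = -(594/25)cos x + (1242/25)sin x


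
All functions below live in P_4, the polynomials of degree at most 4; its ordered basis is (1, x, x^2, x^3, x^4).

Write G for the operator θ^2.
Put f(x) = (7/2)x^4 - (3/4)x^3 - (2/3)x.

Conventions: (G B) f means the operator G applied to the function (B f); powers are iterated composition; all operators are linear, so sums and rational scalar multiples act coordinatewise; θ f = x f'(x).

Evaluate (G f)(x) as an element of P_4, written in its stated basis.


g(x) = 56x^4 - (27/4)x^3 - (2/3)x

θ f = 14x^4 - (9/4)x^3 - (2/3)x
θ θ f = 56x^4 - (27/4)x^3 - (2/3)x


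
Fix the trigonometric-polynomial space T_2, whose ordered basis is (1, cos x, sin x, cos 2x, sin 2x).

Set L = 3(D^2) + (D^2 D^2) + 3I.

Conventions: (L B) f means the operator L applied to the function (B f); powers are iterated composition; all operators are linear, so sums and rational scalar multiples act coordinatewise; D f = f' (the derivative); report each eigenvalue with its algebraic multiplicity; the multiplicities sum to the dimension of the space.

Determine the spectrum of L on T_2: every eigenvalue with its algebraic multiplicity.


image of 1: 3
image of cos x: cos x
image of sin x: sin x
image of cos 2x: 7cos 2x
image of sin 2x: 7sin 2x
the matrix is diagonal; its diagonal is (3, 1, 1, 7, 7)
for a triangular matrix the eigenvalues are the diagonal entries, with algebraic multiplicity their repetition count

λ = 1 (multiplicity 2), λ = 3 (multiplicity 1), λ = 7 (multiplicity 2)


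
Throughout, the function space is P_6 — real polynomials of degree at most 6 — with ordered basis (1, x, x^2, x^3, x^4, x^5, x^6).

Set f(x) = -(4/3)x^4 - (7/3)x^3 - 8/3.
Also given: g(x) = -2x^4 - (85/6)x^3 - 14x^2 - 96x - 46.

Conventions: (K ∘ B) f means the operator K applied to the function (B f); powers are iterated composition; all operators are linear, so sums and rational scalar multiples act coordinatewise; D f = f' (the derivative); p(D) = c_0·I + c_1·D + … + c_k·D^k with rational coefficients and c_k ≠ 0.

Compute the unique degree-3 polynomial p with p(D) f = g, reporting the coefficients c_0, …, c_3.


c_0 = 3/2, c_1 = 2, c_2 = 0, c_3 = 3

D^0 f = -(4/3)x^4 - (7/3)x^3 - 8/3
D^1 f = -(16/3)x^3 - 7x^2
D^2 f = -16x^2 - 14x
D^3 f = -32x - 14
matching coefficients of g against c_0 f + c_1 Df + … from the top degree down determines the c_i
solution: c_0 = 3/2, c_1 = 2, c_2 = 0, c_3 = 3


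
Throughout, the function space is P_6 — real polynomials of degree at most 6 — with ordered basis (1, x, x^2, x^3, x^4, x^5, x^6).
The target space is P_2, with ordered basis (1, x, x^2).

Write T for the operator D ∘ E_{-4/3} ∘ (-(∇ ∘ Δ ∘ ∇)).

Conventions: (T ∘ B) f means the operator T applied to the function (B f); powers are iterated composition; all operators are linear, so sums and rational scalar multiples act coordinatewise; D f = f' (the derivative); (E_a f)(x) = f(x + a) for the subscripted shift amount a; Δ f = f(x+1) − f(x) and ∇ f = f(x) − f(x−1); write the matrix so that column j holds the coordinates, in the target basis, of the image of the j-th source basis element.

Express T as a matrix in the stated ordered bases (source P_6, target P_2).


the matrix is [[0, 0, 0, 0, -24, 220, -1300]; [0, 0, 0, 0, 0, -120, 1320]; [0, 0, 0, 0, 0, 0, -360]] (rows listed top to bottom)

image of 1: 0
image of x: 0
image of x^2: 0
image of x^3: 0
image of x^4: -24
image of x^5: -120x + 220
image of x^6: -360x^2 + 1320x - 1300
each image's coordinates form column j of the matrix


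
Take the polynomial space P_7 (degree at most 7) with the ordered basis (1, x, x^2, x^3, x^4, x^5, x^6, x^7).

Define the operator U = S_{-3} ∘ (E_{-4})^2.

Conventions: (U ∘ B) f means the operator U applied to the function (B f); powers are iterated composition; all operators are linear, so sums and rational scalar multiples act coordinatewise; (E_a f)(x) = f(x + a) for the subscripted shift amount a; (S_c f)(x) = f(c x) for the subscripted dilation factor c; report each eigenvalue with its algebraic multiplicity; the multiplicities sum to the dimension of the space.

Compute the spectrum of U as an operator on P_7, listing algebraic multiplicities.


image of 1: 1
image of x: -3x - 8
image of x^2: 9x^2 + 48x + 64
image of x^3: -27x^3 - 216x^2 - 576x - 512
image of x^4: 81x^4 + 864x^3 + 3456x^2 + 6144x + 4096
image of x^5: -243x^5 - 3240x^4 - 17280x^3 - 46080x^2 - 61440x - 32768
image of x^6: 729x^6 + 11664x^5 + 77760x^4 + 276480x^3 + 552960x^2 + 589824x + 262144
image of x^7: -2187x^7 - 40824x^6 - 326592x^5 - 1451520x^4 - 3870720x^3 - 6193152x^2 - 5505024x - 2097152
the matrix is upper triangular; its diagonal is (1, -3, 9, -27, 81, -243, 729, -2187)
for a triangular matrix the eigenvalues are the diagonal entries, with algebraic multiplicity their repetition count

λ = -2187 (multiplicity 1), λ = -243 (multiplicity 1), λ = -27 (multiplicity 1), λ = -3 (multiplicity 1), λ = 1 (multiplicity 1), λ = 9 (multiplicity 1), λ = 81 (multiplicity 1), λ = 729 (multiplicity 1)


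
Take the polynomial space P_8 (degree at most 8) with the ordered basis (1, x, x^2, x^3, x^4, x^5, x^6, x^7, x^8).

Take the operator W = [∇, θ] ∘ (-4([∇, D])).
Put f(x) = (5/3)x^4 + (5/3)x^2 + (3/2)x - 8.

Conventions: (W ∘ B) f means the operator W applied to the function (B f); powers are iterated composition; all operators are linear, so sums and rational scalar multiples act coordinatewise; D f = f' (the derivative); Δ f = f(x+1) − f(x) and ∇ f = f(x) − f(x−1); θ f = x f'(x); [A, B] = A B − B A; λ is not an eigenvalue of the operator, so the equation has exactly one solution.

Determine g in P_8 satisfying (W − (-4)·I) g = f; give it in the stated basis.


g(x) = (5/12)x^4 + (5/12)x^2 + (3/8)x - 2

write g with unknown coordinates in the stated basis and equate coefficients in (W − (-4)·I) g = f
solving from the highest basis element down gives g = (5/12)x^4 + (5/12)x^2 + (3/8)x - 2
check: W g = 0
so W g − (-4)·g = (5/3)x^4 + (5/3)x^2 + (3/2)x - 8 = f ✓


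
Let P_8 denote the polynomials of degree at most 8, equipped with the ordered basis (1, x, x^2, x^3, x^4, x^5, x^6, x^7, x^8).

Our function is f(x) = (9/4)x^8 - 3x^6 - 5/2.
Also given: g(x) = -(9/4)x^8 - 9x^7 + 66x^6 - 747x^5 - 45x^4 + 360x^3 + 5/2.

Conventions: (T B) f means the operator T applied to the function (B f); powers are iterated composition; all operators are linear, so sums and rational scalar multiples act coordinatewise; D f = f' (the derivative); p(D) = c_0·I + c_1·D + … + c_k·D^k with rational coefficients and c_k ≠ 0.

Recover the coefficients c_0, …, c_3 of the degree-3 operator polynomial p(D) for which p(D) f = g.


p(D) = -I − (1/2)·D + (1/2)·D^2 − D^3, i.e. c_0 = -1, c_1 = -1/2, c_2 = 1/2, c_3 = -1

D^0 f = (9/4)x^8 - 3x^6 - 5/2
D^1 f = 18x^7 - 18x^5
D^2 f = 126x^6 - 90x^4
D^3 f = 756x^5 - 360x^3
matching coefficients of g against c_0 f + c_1 Df + … from the top degree down determines the c_i
solution: c_0 = -1, c_1 = -1/2, c_2 = 1/2, c_3 = -1


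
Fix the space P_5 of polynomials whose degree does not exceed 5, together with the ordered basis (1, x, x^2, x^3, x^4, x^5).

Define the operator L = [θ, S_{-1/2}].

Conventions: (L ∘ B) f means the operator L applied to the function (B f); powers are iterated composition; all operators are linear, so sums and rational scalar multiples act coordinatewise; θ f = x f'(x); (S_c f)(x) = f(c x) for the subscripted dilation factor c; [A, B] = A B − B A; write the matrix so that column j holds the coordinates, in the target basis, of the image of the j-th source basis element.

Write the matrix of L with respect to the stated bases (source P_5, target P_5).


the matrix is [[0, 0, 0, 0, 0, 0]; [0, 0, 0, 0, 0, 0]; [0, 0, 0, 0, 0, 0]; [0, 0, 0, 0, 0, 0]; [0, 0, 0, 0, 0, 0]; [0, 0, 0, 0, 0, 0]] (rows listed top to bottom)

image of 1: 0
image of x: 0
image of x^2: 0
image of x^3: 0
image of x^4: 0
image of x^5: 0
each image's coordinates form column j of the matrix


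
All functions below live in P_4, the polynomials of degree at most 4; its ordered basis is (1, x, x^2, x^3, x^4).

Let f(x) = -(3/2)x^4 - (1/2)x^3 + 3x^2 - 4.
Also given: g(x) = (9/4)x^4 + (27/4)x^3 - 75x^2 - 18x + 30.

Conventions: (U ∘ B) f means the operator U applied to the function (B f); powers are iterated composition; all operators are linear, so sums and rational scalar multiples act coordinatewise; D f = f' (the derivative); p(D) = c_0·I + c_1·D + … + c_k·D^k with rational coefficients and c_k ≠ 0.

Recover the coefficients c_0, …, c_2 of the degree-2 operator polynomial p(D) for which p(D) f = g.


D^0 f = -(3/2)x^4 - (1/2)x^3 + 3x^2 - 4
D^1 f = -6x^3 - (3/2)x^2 + 6x
D^2 f = -18x^2 - 3x + 6
matching coefficients of g against c_0 f + c_1 Df + … from the top degree down determines the c_i
solution: c_0 = -3/2, c_1 = -1, c_2 = 4

c_0 = -3/2, c_1 = -1, c_2 = 4


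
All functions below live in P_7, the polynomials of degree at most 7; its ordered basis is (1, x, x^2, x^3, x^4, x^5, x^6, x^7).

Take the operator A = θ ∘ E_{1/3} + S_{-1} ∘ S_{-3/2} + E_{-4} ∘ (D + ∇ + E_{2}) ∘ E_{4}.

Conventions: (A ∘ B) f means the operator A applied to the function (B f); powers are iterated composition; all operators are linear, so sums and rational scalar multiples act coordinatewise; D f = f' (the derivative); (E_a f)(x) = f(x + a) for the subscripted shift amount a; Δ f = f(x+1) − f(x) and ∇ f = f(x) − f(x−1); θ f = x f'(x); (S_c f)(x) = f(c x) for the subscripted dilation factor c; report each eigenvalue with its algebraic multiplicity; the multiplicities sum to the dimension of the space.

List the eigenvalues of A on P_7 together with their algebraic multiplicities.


λ = 2 (multiplicity 1), λ = 7/2 (multiplicity 1), λ = 21/4 (multiplicity 1), λ = 59/8 (multiplicity 1), λ = 161/16 (multiplicity 1), λ = 435/32 (multiplicity 1), λ = 1177/64 (multiplicity 1), λ = 3211/128 (multiplicity 1)

image of 1: 2
image of x: (7/2)x + 4
image of x^2: (21/4)x^2 + (26/3)x + 3
image of x^3: (59/8)x^3 + 14x^2 + (28/3)x + 9
image of x^4: (161/16)x^4 + 20x^3 + (58/3)x^2 + (976/27)x + 15
image of x^5: (435/32)x^5 + (80/3)x^4 + (100/3)x^3 + (2450/27)x^2 + (6080/81)x + 33
image of x^6: (1177/64)x^6 + 34x^5 + (155/3)x^4 + (1640/9)x^3 + (6085/27)x^2 + (16040/81)x + 63
image of x^7: (3211/128)x^7 + 42x^6 + (224/3)x^5 + (8645/27)x^4 + (14210/27)x^3 + (56147/81)x^2 + (321496/729)x + 129
the matrix is upper triangular; its diagonal is (2, 7/2, 21/4, 59/8, 161/16, 435/32, 1177/64, 3211/128)
for a triangular matrix the eigenvalues are the diagonal entries, with algebraic multiplicity their repetition count


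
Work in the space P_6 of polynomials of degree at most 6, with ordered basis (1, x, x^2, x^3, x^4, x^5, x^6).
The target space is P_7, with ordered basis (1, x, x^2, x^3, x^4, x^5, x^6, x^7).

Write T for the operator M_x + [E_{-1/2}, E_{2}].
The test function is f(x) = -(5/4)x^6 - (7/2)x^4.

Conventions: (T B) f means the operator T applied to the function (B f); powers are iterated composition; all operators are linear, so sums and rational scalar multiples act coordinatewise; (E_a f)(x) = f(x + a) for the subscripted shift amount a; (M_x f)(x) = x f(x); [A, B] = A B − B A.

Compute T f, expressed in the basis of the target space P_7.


g(x) = -(5/4)x^7 - (7/2)x^5

M_x f = -(5/4)x^7 - (7/2)x^5
E_{2} f = -(5/4)x^6 - 15x^5 - (157/2)x^4 - 228x^3 - 384x^2 - 352x - 136
E_{-1/2} E_{2} f = -(5/4)x^6 - (45/4)x^5 - (731/16)x^4 - (843/8)x^3 - (9099/64)x^2 - (6669/64)x - 8181/256
E_{-1/2} f = -(5/4)x^6 + (15/4)x^5 - (131/16)x^4 + (81/8)x^3 - (411/64)x^2 + (127/64)x - 61/256
E_{2} E_{-1/2} f = -(5/4)x^6 - (45/4)x^5 - (731/16)x^4 - (843/8)x^3 - (9099/64)x^2 - (6669/64)x - 8181/256
[E_{-1/2}, E_{2}] f = 0
(M_x + [E_{-1/2}, E_{2}]) f = -(5/4)x^7 - (7/2)x^5


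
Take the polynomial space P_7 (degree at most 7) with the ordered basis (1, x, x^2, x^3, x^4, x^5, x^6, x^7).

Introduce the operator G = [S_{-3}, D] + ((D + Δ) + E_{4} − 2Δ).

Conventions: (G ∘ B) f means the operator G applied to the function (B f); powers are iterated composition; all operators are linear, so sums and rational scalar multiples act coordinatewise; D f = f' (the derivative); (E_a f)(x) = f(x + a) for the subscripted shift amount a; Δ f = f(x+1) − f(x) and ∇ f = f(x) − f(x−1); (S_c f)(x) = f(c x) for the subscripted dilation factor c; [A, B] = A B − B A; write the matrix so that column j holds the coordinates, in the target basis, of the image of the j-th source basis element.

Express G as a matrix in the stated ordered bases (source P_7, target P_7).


the matrix is [[1, 8, 15, 63, 255, 1023, 4095, 16383]; [0, 1, -16, 45, 252, 1275, 6138, 28665]; [0, 0, 1, 120, 90, 630, 3825, 21483]; [0, 0, 0, 1, -416, 150, 1260, 8925]; [0, 0, 0, 0, 1, 1640, 225, 2205]; [0, 0, 0, 0, 0, 1, -5808, 315]; [0, 0, 0, 0, 0, 0, 1, 20440]; [0, 0, 0, 0, 0, 0, 0, 1]] (rows listed top to bottom)

image of 1: 1
image of x: x + 8
image of x^2: x^2 - 16x + 15
image of x^3: x^3 + 120x^2 + 45x + 63
image of x^4: x^4 - 416x^3 + 90x^2 + 252x + 255
image of x^5: x^5 + 1640x^4 + 150x^3 + 630x^2 + 1275x + 1023
image of x^6: x^6 - 5808x^5 + 225x^4 + 1260x^3 + 3825x^2 + 6138x + 4095
image of x^7: x^7 + 20440x^6 + 315x^5 + 2205x^4 + 8925x^3 + 21483x^2 + 28665x + 16383
each image's coordinates form column j of the matrix


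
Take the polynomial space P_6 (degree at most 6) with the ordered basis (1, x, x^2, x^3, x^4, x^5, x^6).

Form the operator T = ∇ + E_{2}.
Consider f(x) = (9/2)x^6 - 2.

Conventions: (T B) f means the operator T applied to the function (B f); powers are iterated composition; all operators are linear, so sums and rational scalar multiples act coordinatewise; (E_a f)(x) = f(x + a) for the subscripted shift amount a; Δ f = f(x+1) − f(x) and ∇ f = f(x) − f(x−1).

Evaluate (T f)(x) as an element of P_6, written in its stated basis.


g(x) = (9/2)x^6 + 81x^5 + (405/2)x^4 + 810x^3 + (2025/2)x^2 + 891x + 563/2

∇ f = 27x^5 - (135/2)x^4 + 90x^3 - (135/2)x^2 + 27x - 9/2
E_{2} f = (9/2)x^6 + 54x^5 + 270x^4 + 720x^3 + 1080x^2 + 864x + 286
(∇ + E_{2}) f = (9/2)x^6 + 81x^5 + (405/2)x^4 + 810x^3 + (2025/2)x^2 + 891x + 563/2


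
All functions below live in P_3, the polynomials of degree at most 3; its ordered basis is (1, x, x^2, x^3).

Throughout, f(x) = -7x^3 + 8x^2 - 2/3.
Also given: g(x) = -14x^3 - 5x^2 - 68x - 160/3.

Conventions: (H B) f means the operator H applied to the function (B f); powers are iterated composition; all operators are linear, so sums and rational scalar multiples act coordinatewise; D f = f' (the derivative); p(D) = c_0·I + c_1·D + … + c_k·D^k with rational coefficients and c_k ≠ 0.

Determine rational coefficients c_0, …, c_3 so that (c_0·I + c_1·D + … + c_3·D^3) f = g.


p(D) = 2·I + D + 2·D^2 + 2·D^3, i.e. c_0 = 2, c_1 = 1, c_2 = 2, c_3 = 2

D^0 f = -7x^3 + 8x^2 - 2/3
D^1 f = -21x^2 + 16x
D^2 f = -42x + 16
D^3 f = -42
matching coefficients of g against c_0 f + c_1 Df + … from the top degree down determines the c_i
solution: c_0 = 2, c_1 = 1, c_2 = 2, c_3 = 2


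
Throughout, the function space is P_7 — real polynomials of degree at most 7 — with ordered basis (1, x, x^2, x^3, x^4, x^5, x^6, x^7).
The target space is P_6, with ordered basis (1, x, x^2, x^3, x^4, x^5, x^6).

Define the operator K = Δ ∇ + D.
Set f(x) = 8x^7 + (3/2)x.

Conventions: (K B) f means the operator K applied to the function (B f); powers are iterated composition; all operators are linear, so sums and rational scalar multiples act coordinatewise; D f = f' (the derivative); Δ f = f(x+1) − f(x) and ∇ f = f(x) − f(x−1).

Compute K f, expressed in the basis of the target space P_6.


∇ f = 56x^6 - 168x^5 + 280x^4 - 280x^3 + 168x^2 - 56x + 19/2
Δ ∇ f = 336x^5 + 560x^3 + 112x
D f = 56x^6 + 3/2
(Δ ∇ + D) f = 56x^6 + 336x^5 + 560x^3 + 112x + 3/2

the image equals g(x) = 56x^6 + 336x^5 + 560x^3 + 112x + 3/2


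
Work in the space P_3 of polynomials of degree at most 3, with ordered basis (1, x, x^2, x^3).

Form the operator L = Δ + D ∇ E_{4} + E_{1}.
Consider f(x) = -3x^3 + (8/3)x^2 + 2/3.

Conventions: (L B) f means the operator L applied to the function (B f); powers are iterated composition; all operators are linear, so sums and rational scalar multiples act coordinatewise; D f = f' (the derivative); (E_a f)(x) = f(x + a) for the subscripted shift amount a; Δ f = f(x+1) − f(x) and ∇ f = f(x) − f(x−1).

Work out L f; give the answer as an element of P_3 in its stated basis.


g(x) = -3x^3 - (46/3)x^2 - (76/3)x - 173/3

Δ f = -9x^2 - (11/3)x - 1/3
E_{4} f = -3x^3 - (100/3)x^2 - (368/3)x - 446/3
∇ E_{4} f = -9x^2 - (173/3)x - 277/3
D ∇ E_{4} f = -18x - 173/3
E_{1} f = -3x^3 - (19/3)x^2 - (11/3)x + 1/3
(Δ + D ∇ E_{4} + E_{1}) f = -3x^3 - (46/3)x^2 - (76/3)x - 173/3


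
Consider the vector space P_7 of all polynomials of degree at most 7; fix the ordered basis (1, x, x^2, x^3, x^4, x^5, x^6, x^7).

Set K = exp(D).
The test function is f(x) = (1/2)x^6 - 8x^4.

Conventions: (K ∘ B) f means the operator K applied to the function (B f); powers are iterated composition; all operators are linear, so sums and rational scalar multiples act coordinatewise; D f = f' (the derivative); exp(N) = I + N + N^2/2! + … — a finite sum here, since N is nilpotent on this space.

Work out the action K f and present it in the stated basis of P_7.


the image equals g(x) = (1/2)x^6 + 3x^5 - (1/2)x^4 - 22x^3 - (81/2)x^2 - 29x - 15/2

order-1 term: 3x^5 - 32x^3
order-2 term: (15/2)x^4 - 48x^2
order-3 term: 10x^3 - 32x
order-4 term: (15/2)x^2 - 8
order-5 term: 3x
order-6 term: 1/2
the series for exp(D) f terminates at order 6
exp(D) f = (1/2)x^6 + 3x^5 - (1/2)x^4 - 22x^3 - (81/2)x^2 - 29x - 15/2
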